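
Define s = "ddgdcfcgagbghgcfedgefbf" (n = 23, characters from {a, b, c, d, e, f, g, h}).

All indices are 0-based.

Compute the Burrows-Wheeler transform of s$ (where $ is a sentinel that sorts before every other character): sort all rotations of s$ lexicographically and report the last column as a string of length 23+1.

fgfgdgfg$defgbecccahddbg

rank  rotation                  last
    0  $ddgdcfcgagbghgcfedgefbf  f
    1  agbghgcfedgefbf$ddgdcfcg  g
    2  bf$ddgdcfcgagbghgcfedgef  f
    3  bghgcfedgefbf$ddgdcfcgag  g
    4  cfcgagbghgcfedgefbf$ddgd  d
    5  cfedgefbf$ddgdcfcgagbghg  g
    6  cgagbghgcfedgefbf$ddgdcf  f
    7  dcfcgagbghgcfedgefbf$ddg  g
    8  ddgdcfcgagbghgcfedgefbf$  $
    9  dgdcfcgagbghgcfedgefbf$d  d
   10  dgefbf$ddgdcfcgagbghgcfe  e
   11  edgefbf$ddgdcfcgagbghgcf  f
   12  efbf$ddgdcfcgagbghgcfedg  g
   13  f$ddgdcfcgagbghgcfedgefb  b
   14  fbf$ddgdcfcgagbghgcfedge  e
   15  fcgagbghgcfedgefbf$ddgdc  c
   16  fedgefbf$ddgdcfcgagbghgc  c
   17  gagbghgcfedgefbf$ddgdcfc  c
   18  gbghgcfedgefbf$ddgdcfcga  a
   19  gcfedgefbf$ddgdcfcgagbgh  h
   20  gdcfcgagbghgcfedgefbf$dd  d
   21  gefbf$ddgdcfcgagbghgcfed  d
   22  ghgcfedgefbf$ddgdcfcgagb  b
   23  hgcfedgefbf$ddgdcfcgagbg  g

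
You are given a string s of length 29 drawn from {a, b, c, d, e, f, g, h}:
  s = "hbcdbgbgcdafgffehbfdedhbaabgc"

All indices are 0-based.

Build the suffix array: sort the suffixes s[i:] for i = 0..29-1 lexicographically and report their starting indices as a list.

[24, 25, 10, 23, 1, 17, 4, 26, 6, 28, 8, 2, 9, 3, 19, 21, 20, 15, 18, 14, 13, 11, 5, 27, 7, 12, 22, 0, 16]

sorted suffixes:
  #0 SA[0]=24  'aabgc'
  #1 SA[1]=25  'abgc'
  #2 SA[2]=10  'afgffehbfdedhbaabgc'
  #3 SA[3]=23  'baabgc'
  #4 SA[4]=1  'bcdbgbgcdafgffehbfdedhbaabgc'
  #5 SA[5]=17  'bfdedhbaabgc'
  #6 SA[6]=4  'bgbgcdafgffehbfdedhbaabgc'
  #7 SA[7]=26  'bgc'
  #8 SA[8]=6  'bgcdafgffehbfdedhbaabgc'
  #9 SA[9]=28  'c'
  #10 SA[10]=8  'cdafgffehbfdedhbaabgc'
  #11 SA[11]=2  'cdbgbgcdafgffehbfdedhbaabgc'
  #12 SA[12]=9  'dafgffehbfdedhbaabgc'
  #13 SA[13]=3  'dbgbgcdafgffehbfdedhbaabgc'
  #14 SA[14]=19  'dedhbaabgc'
  #15 SA[15]=21  'dhbaabgc'
  #16 SA[16]=20  'edhbaabgc'
  #17 SA[17]=15  'ehbfdedhbaabgc'
  #18 SA[18]=18  'fdedhbaabgc'
  #19 SA[19]=14  'fehbfdedhbaabgc'
  #20 SA[20]=13  'ffehbfdedhbaabgc'
  #21 SA[21]=11  'fgffehbfdedhbaabgc'
  #22 SA[22]=5  'gbgcdafgffehbfdedhbaabgc'
  #23 SA[23]=27  'gc'
  #24 SA[24]=7  'gcdafgffehbfdedhbaabgc'
  #25 SA[25]=12  'gffehbfdedhbaabgc'
  #26 SA[26]=22  'hbaabgc'
  #27 SA[27]=0  'hbcdbgbgcdafgffehbfdedhbaabgc'
  #28 SA[28]=16  'hbfdedhbaabgc'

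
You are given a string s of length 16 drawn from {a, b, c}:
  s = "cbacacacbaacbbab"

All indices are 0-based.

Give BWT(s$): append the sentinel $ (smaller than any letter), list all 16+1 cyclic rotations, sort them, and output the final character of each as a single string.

rank  rotation           last
    0  $cbacacacbaacbbab  b
    1  aacbbab$cbacacacb  b
    2  ab$cbacacacbaacbb  b
    3  acacacbaacbbab$cb  b
    4  acacbaacbbab$cbac  c
    5  acbaacbbab$cbacac  c
    6  acbbab$cbacacacba  a
    7  b$cbacacacbaacbba  a
    8  baacbbab$cbacacac  c
    9  bab$cbacacacbaacb  b
   10  bacacacbaacbbab$c  c
   11  bbab$cbacacacbaac  c
   12  cacacbaacbbab$cba  a
   13  cacbaacbbab$cbaca  a
   14  cbaacbbab$cbacaca  a
   15  cbacacacbaacbbab$  $
   16  cbbab$cbacacacbaa  a

bbbbccaacbccaaa$a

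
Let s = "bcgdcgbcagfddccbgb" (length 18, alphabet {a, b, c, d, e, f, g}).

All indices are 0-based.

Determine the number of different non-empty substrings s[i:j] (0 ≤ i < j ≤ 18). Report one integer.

sorted suffixes:
  #0 SA[0]=8  'agfddccbgb'
  #1 SA[1]=17  'b'
  #2 SA[2]=6  'bcagfddccbgb'
  #3 SA[3]=0  'bcgdcgbcagfddccbgb'
  #4 SA[4]=15  'bgb'
  #5 SA[5]=7  'cagfddccbgb'
  #6 SA[6]=14  'cbgb'
  #7 SA[7]=13  'ccbgb'
  #8 SA[8]=4  'cgbcagfddccbgb'
  #9 SA[9]=1  'cgdcgbcagfddccbgb'
  #10 SA[10]=12  'dccbgb'
  #11 SA[11]=3  'dcgbcagfddccbgb'
  #12 SA[12]=11  'ddccbgb'
  #13 SA[13]=10  'fddccbgb'
  #14 SA[14]=16  'gb'
  #15 SA[15]=5  'gbcagfddccbgb'
  #16 SA[16]=2  'gdcgbcagfddccbgb'
  #17 SA[17]=9  'gfddccbgb'

SA = [8, 17, 6, 0, 15, 7, 14, 13, 4, 1, 12, 3, 11, 10, 16, 5, 2, 9]
[i] adj suffixes → lcp
  [1] 8/17 → 0 ('')
  [2] 17/6 → 1 ('b')
  [3] 6/0 → 2 ('bc')
  [4] 0/15 → 1 ('b')
  [5] 15/7 → 0 ('')
  [6] 7/14 → 1 ('c')
  [7] 14/13 → 1 ('c')
  [8] 13/4 → 1 ('c')
  [9] 4/1 → 2 ('cg')
  [10] 1/12 → 0 ('')
  [11] 12/3 → 2 ('dc')
  [12] 3/11 → 1 ('d')
  [13] 11/10 → 0 ('')
  [14] 10/16 → 0 ('')
  [15] 16/5 → 2 ('gb')
  [16] 5/2 → 1 ('g')
  [17] 2/9 → 1 ('g')

n(n+1)/2 = 18·19/2 = 171
Σ LCP = 0 + 0 + 1 + 2 + 1 + 0 + 1 + 1 + 1 + 2 + 0 + 2 + 1 + 0 + 0 + 2 + 1 + 1 = 16
distinct = 171 − 16 = 155

155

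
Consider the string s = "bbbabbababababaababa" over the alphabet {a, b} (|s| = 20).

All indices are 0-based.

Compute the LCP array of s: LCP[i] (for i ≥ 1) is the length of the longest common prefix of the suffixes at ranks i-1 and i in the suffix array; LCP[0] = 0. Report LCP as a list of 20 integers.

rank | idx | suffix
   0 |  19 | a
   1 |  14 | aababa
   2 |  17 | aba
   3 |  12 | abaababa
   4 |  15 | ababa
   5 |  10 | ababaababa
   6 |   8 | abababaababa
   7 |   6 | ababababaababa
   8 |   3 | abbababababaababa
   9 |  18 | ba
  10 |  13 | baababa
  11 |  16 | baba
  12 |  11 | babaababa
  13 |   9 | bababaababa
  14 |   7 | babababaababa
  15 |   5 | bababababaababa
  16 |   2 | babbababababaababa
  17 |   4 | bbababababaababa
  18 |   1 | bbabbababababaababa
  19 |   0 | bbbabbababababaababa

SA = [19, 14, 17, 12, 15, 10, 8, 6, 3, 18, 13, 16, 11, 9, 7, 5, 2, 4, 1, 0]
rank  pair      lcp
   1  s[19:],s[14:]  1  'a'
   2  s[14:],s[17:]  1  'a'
   3  s[17:],s[12:]  3  'aba'
   4  s[12:],s[15:]  3  'aba'
   5  s[15:],s[10:]  5  'ababa'
   6  s[10:],s[8:]  5  'ababa'
   7  s[8:],s[6:]  7  'abababa'
   8  s[6:],s[3:]  2  'ab'
   9  s[3:],s[18:]  0  ''
  10  s[18:],s[13:]  2  'ba'
  11  s[13:],s[16:]  2  'ba'
  12  s[16:],s[11:]  4  'baba'
  13  s[11:],s[9:]  4  'baba'
  14  s[9:],s[7:]  6  'bababa'
  15  s[7:],s[5:]  8  'babababa'
  16  s[5:],s[2:]  3  'bab'
  17  s[2:],s[4:]  1  'b'
  18  s[4:],s[1:]  4  'bbab'
  19  s[1:],s[0:]  2  'bb'

[0, 1, 1, 3, 3, 5, 5, 7, 2, 0, 2, 2, 4, 4, 6, 8, 3, 1, 4, 2]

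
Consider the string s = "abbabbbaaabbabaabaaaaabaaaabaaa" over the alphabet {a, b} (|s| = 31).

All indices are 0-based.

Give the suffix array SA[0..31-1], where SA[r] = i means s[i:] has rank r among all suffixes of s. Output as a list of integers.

[30, 29, 28, 17, 23, 18, 24, 19, 7, 25, 14, 20, 8, 26, 15, 21, 12, 9, 0, 3, 27, 16, 22, 6, 13, 11, 2, 5, 10, 1, 4]

rank | idx | suffix
   0 |  30 | a
   1 |  29 | aa
   2 |  28 | aaa
   3 |  17 | aaaaabaaaabaaa
   4 |  23 | aaaabaaa
   5 |  18 | aaaabaaaabaaa
   6 |  24 | aaabaaa
   7 |  19 | aaabaaaabaaa
   8 |   7 | aaabbabaabaaaaabaaaabaaa
   9 |  25 | aabaaa
  10 |  14 | aabaaaaabaaaabaaa
  11 |  20 | aabaaaabaaa
  12 |   8 | aabbabaabaaaaabaaaabaaa
  13 |  26 | abaaa
  14 |  15 | abaaaaabaaaabaaa
  15 |  21 | abaaaabaaa
  16 |  12 | abaabaaaaabaaaabaaa
  17 |   9 | abbabaabaaaaabaaaabaaa
  18 |   0 | abbabbbaaabbabaabaaaaabaaaabaaa
  19 |   3 | abbbaaabbabaabaaaaabaaaabaaa
  20 |  27 | baaa
  21 |  16 | baaaaabaaaabaaa
  22 |  22 | baaaabaaa
  23 |   6 | baaabbabaabaaaaabaaaabaaa
  24 |  13 | baabaaaaabaaaabaaa
  25 |  11 | babaabaaaaabaaaabaaa
  26 |   2 | babbbaaabbabaabaaaaabaaaabaaa
  27 |   5 | bbaaabbabaabaaaaabaaaabaaa
  28 |  10 | bbabaabaaaaabaaaabaaa
  29 |   1 | bbabbbaaabbabaabaaaaabaaaabaaa
  30 |   4 | bbbaaabbabaabaaaaabaaaabaaa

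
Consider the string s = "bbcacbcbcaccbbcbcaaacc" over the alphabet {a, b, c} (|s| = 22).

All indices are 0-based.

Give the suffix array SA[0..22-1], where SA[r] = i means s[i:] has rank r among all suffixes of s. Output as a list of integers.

[17, 18, 3, 19, 9, 0, 12, 15, 1, 7, 13, 5, 21, 16, 2, 8, 11, 14, 6, 4, 20, 10]

sorted suffixes:
  #0 SA[0]=17  'aaacc'
  #1 SA[1]=18  'aacc'
  #2 SA[2]=3  'acbcbcaccbbcbcaaacc'
  #3 SA[3]=19  'acc'
  #4 SA[4]=9  'accbbcbcaaacc'
  #5 SA[5]=0  'bbcacbcbcaccbbcbcaaacc'
  #6 SA[6]=12  'bbcbcaaacc'
  #7 SA[7]=15  'bcaaacc'
  #8 SA[8]=1  'bcacbcbcaccbbcbcaaacc'
  #9 SA[9]=7  'bcaccbbcbcaaacc'
  #10 SA[10]=13  'bcbcaaacc'
  #11 SA[11]=5  'bcbcaccbbcbcaaacc'
  #12 SA[12]=21  'c'
  #13 SA[13]=16  'caaacc'
  #14 SA[14]=2  'cacbcbcaccbbcbcaaacc'
  #15 SA[15]=8  'caccbbcbcaaacc'
  #16 SA[16]=11  'cbbcbcaaacc'
  #17 SA[17]=14  'cbcaaacc'
  #18 SA[18]=6  'cbcaccbbcbcaaacc'
  #19 SA[19]=4  'cbcbcaccbbcbcaaacc'
  #20 SA[20]=20  'cc'
  #21 SA[21]=10  'ccbbcbcaaacc'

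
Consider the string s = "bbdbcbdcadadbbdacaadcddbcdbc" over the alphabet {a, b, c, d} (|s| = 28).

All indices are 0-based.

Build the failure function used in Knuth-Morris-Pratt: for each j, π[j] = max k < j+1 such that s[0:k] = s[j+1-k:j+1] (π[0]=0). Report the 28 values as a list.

π[0] = 0
j=1 s[j]='b': π[1]=1 (border 'b')
j=2 s[j]='d': k: 1→0; π[2]=0 (border '')
j=3 s[j]='b': π[3]=1 (border 'b')
j=4 s[j]='c': k: 1→0; π[4]=0 (border '')
j=5 s[j]='b': π[5]=1 (border 'b')
j=6 s[j]='d': k: 1→0; π[6]=0 (border '')
j=7 s[j]='c': π[7]=0 (border '')
j=8 s[j]='a': π[8]=0 (border '')
j=9 s[j]='d': π[9]=0 (border '')
j=10 s[j]='a': π[10]=0 (border '')
j=11 s[j]='d': π[11]=0 (border '')
j=12 s[j]='b': π[12]=1 (border 'b')
j=13 s[j]='b': π[13]=2 (border 'bb')
j=14 s[j]='d': π[14]=3 (border 'bbd')
j=15 s[j]='a': k: 3→0; π[15]=0 (border '')
j=16 s[j]='c': π[16]=0 (border '')
j=17 s[j]='a': π[17]=0 (border '')
j=18 s[j]='a': π[18]=0 (border '')
j=19 s[j]='d': π[19]=0 (border '')
j=20 s[j]='c': π[20]=0 (border '')
j=21 s[j]='d': π[21]=0 (border '')
j=22 s[j]='d': π[22]=0 (border '')
j=23 s[j]='b': π[23]=1 (border 'b')
j=24 s[j]='c': k: 1→0; π[24]=0 (border '')
j=25 s[j]='d': π[25]=0 (border '')
j=26 s[j]='b': π[26]=1 (border 'b')
j=27 s[j]='c': k: 1→0; π[27]=0 (border '')

[0, 1, 0, 1, 0, 1, 0, 0, 0, 0, 0, 0, 1, 2, 3, 0, 0, 0, 0, 0, 0, 0, 0, 1, 0, 0, 1, 0]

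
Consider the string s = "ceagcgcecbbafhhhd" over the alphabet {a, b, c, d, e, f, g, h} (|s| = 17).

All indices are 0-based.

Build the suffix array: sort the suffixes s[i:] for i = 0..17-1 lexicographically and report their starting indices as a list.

[11, 2, 10, 9, 8, 0, 6, 4, 16, 1, 7, 12, 5, 3, 15, 14, 13]

sorted suffixes:
  #0 SA[0]=11  'afhhhd'
  #1 SA[1]=2  'agcgcecbbafhhhd'
  #2 SA[2]=10  'bafhhhd'
  #3 SA[3]=9  'bbafhhhd'
  #4 SA[4]=8  'cbbafhhhd'
  #5 SA[5]=0  'ceagcgcecbbafhhhd'
  #6 SA[6]=6  'cecbbafhhhd'
  #7 SA[7]=4  'cgcecbbafhhhd'
  #8 SA[8]=16  'd'
  #9 SA[9]=1  'eagcgcecbbafhhhd'
  #10 SA[10]=7  'ecbbafhhhd'
  #11 SA[11]=12  'fhhhd'
  #12 SA[12]=5  'gcecbbafhhhd'
  #13 SA[13]=3  'gcgcecbbafhhhd'
  #14 SA[14]=15  'hd'
  #15 SA[15]=14  'hhd'
  #16 SA[16]=13  'hhhd'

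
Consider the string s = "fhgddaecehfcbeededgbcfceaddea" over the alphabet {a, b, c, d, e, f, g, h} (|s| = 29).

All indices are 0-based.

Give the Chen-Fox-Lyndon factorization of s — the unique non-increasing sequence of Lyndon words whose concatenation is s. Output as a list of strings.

["fhg", "d", "d", "aecehfcbeededgbcfce", "adde", "a"]

emit factor 1: 'fhg' (i=0, period=3)
emit factor 2: 'd' (i=3, period=1)
emit factor 3: 'd' (i=4, period=1)
emit factor 4: 'aecehfcbeededgbcfce' (i=5, period=19)
emit factor 5: 'adde' (i=24, period=4)
emit factor 6: 'a' (i=28, period=1)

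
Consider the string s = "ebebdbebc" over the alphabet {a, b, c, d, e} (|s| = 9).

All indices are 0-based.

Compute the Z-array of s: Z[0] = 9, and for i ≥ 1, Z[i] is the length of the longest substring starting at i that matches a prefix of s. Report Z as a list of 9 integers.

[9, 0, 2, 0, 0, 0, 2, 0, 0]

Z[0]=9
i=1: fresh scan; Z[1]=0
i=2: fresh scan; Z[2]=2 grow→box=[2,4)
i=3: min(r-i=1, Z[1]=0)=0; Z[3]=0
i=4: fresh scan; Z[4]=0
i=5: fresh scan; Z[5]=0
i=6: fresh scan; Z[6]=2 grow→box=[6,8)
i=7: min(r-i=1, Z[1]=0)=0; Z[7]=0
i=8: fresh scan; Z[8]=0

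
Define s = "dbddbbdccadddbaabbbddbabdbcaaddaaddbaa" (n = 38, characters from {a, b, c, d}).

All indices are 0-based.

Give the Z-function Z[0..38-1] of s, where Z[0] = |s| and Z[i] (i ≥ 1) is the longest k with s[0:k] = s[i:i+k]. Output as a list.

[38, 0, 1, 2, 0, 0, 1, 0, 0, 0, 1, 1, 2, 0, 0, 0, 0, 0, 0, 1, 2, 0, 0, 0, 2, 0, 0, 0, 0, 1, 1, 0, 0, 1, 2, 0, 0, 0]

Z[0]=38
i=1: fresh scan; Z[1]=0
i=2: fresh scan; Z[2]=1 scan→box=[2,3)
i=3: fresh scan; Z[3]=2 scan→box=[3,5)
i=4: min(r-i=1, Z[1]=0)=0; Z[4]=0
i=5: fresh scan; Z[5]=0
i=6: fresh scan; Z[6]=1 scan→box=[6,7)
i=7: fresh scan; Z[7]=0
i=8: fresh scan; Z[8]=0
i=9: fresh scan; Z[9]=0
i=10: fresh scan; Z[10]=1 scan→box=[10,11)
i=11: fresh scan; Z[11]=1 scan→box=[11,12)
i=12: fresh scan; Z[12]=2 scan→box=[12,14)
i=13: min(r-i=1, Z[1]=0)=0; Z[13]=0
i=14: fresh scan; Z[14]=0
i=15: fresh scan; Z[15]=0
i=16: fresh scan; Z[16]=0
i=17: fresh scan; Z[17]=0
i=18: fresh scan; Z[18]=0
i=19: fresh scan; Z[19]=1 scan→box=[19,20)
i=20: fresh scan; Z[20]=2 scan→box=[20,22)
i=21: min(r-i=1, Z[1]=0)=0; Z[21]=0
i=22: fresh scan; Z[22]=0
i=23: fresh scan; Z[23]=0
i=24: fresh scan; Z[24]=2 scan→box=[24,26)
i=25: min(r-i=1, Z[1]=0)=0; Z[25]=0
i=26: fresh scan; Z[26]=0
i=27: fresh scan; Z[27]=0
i=28: fresh scan; Z[28]=0
i=29: fresh scan; Z[29]=1 scan→box=[29,30)
i=30: fresh scan; Z[30]=1 scan→box=[30,31)
i=31: fresh scan; Z[31]=0
i=32: fresh scan; Z[32]=0
i=33: fresh scan; Z[33]=1 scan→box=[33,34)
i=34: fresh scan; Z[34]=2 scan→box=[34,36)
i=35: min(r-i=1, Z[1]=0)=0; Z[35]=0
i=36: fresh scan; Z[36]=0
i=37: fresh scan; Z[37]=0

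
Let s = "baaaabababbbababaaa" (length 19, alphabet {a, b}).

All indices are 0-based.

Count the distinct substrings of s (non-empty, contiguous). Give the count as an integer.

143

sorted suffixes:
  #0 SA[0]=18  'a'
  #1 SA[1]=17  'aa'
  #2 SA[2]=16  'aaa'
  #3 SA[3]=1  'aaaabababbbababaaa'
  #4 SA[4]=2  'aaabababbbababaaa'
  #5 SA[5]=3  'aabababbbababaaa'
  #6 SA[6]=14  'abaaa'
  #7 SA[7]=12  'ababaaa'
  #8 SA[8]=4  'abababbbababaaa'
  #9 SA[9]=6  'ababbbababaaa'
  #10 SA[10]=8  'abbbababaaa'
  #11 SA[11]=15  'baaa'
  #12 SA[12]=0  'baaaabababbbababaaa'
  #13 SA[13]=13  'babaaa'
  #14 SA[14]=11  'bababaaa'
  #15 SA[15]=5  'bababbbababaaa'
  #16 SA[16]=7  'babbbababaaa'
  #17 SA[17]=10  'bbababaaa'
  #18 SA[18]=9  'bbbababaaa'

SA = [18, 17, 16, 1, 2, 3, 14, 12, 4, 6, 8, 15, 0, 13, 11, 5, 7, 10, 9]
[i] adj suffixes → lcp
  [1] 18/17 → 1 ('a')
  [2] 17/16 → 2 ('aa')
  [3] 16/1 → 3 ('aaa')
  [4] 1/2 → 3 ('aaa')
  [5] 2/3 → 2 ('aa')
  [6] 3/14 → 1 ('a')
  [7] 14/12 → 3 ('aba')
  [8] 12/4 → 5 ('ababa')
  [9] 4/6 → 4 ('abab')
  [10] 6/8 → 2 ('ab')
  [11] 8/15 → 0 ('')
  [12] 15/0 → 4 ('baaa')
  [13] 0/13 → 2 ('ba')
  [14] 13/11 → 4 ('baba')
  [15] 11/5 → 5 ('babab')
  [16] 5/7 → 3 ('bab')
  [17] 7/10 → 1 ('b')
  [18] 10/9 → 2 ('bb')

n(n+1)/2 = 19·20/2 = 190
Σ LCP = 0 + 1 + 2 + 3 + 3 + 2 + 1 + 3 + 5 + 4 + 2 + 0 + 4 + 2 + 4 + 5 + 3 + 1 + 2 = 47
distinct = 190 − 47 = 143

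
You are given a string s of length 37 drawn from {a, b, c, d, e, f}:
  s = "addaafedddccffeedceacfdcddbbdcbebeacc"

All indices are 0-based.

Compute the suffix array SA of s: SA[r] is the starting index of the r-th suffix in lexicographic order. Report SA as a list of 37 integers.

[3, 34, 19, 0, 4, 26, 27, 32, 30, 36, 29, 35, 10, 23, 17, 20, 11, 2, 25, 28, 9, 22, 16, 1, 24, 8, 7, 33, 18, 31, 15, 6, 14, 21, 5, 13, 12]

rank→(start, suffix):
  0 → (3, 'aafedddccffeedceacfdcddbbdcbebeacc')
  1 → (34, 'acc')
  2 → (19, 'acfdcddbbdcbebeacc')
  3 → (0, 'addaafedddccffeedceacfdcddbbdcbebeacc')
  4 → (4, 'afedddccffeedceacfdcddbbdcbebeacc')
  5 → (26, 'bbdcbebeacc')
  6 → (27, 'bdcbebeacc')
  7 → (32, 'beacc')
  8 → (30, 'bebeacc')
  9 → (36, 'c')
  10 → (29, 'cbebeacc')
  11 → (35, 'cc')
  12 → (10, 'ccffeedceacfdcddbbdcbebeacc')
  13 → (23, 'cddbbdcbebeacc')
  14 → (17, 'ceacfdcddbbdcbebeacc')
  15 → (20, 'cfdcddbbdcbebeacc')
  16 → (11, 'cffeedceacfdcddbbdcbebeacc')
  17 → (2, 'daafedddccffeedceacfdcddbbdcbebeacc')
  18 → (25, 'dbbdcbebeacc')
  19 → (28, 'dcbebeacc')
  20 → (9, 'dccffeedceacfdcddbbdcbebeacc')
  21 → (22, 'dcddbbdcbebeacc')
  22 → (16, 'dceacfdcddbbdcbebeacc')
  23 → (1, 'ddaafedddccffeedceacfdcddbbdcbebeacc')
  24 → (24, 'ddbbdcbebeacc')
  25 → (8, 'ddccffeedceacfdcddbbdcbebeacc')
  26 → (7, 'dddccffeedceacfdcddbbdcbebeacc')
  27 → (33, 'eacc')
  28 → (18, 'eacfdcddbbdcbebeacc')
  29 → (31, 'ebeacc')
  30 → (15, 'edceacfdcddbbdcbebeacc')
  31 → (6, 'edddccffeedceacfdcddbbdcbebeacc')
  32 → (14, 'eedceacfdcddbbdcbebeacc')
  33 → (21, 'fdcddbbdcbebeacc')
  34 → (5, 'fedddccffeedceacfdcddbbdcbebeacc')
  35 → (13, 'feedceacfdcddbbdcbebeacc')
  36 → (12, 'ffeedceacfdcddbbdcbebeacc')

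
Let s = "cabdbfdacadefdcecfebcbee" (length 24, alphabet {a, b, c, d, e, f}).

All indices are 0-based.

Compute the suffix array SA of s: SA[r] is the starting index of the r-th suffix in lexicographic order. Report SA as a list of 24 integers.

rank | idx | suffix
   0 |   1 | abdbfdacadefdcecfebcbee
   1 |   7 | acadefdcecfebcbee
   2 |   9 | adefdcecfebcbee
   3 |  19 | bcbee
   4 |   2 | bdbfdacadefdcecfebcbee
   5 |  21 | bee
   6 |   4 | bfdacadefdcecfebcbee
   7 |   0 | cabdbfdacadefdcecfebcbee
   8 |   8 | cadefdcecfebcbee
   9 |  20 | cbee
  10 |  14 | cecfebcbee
  11 |  16 | cfebcbee
  12 |   6 | dacadefdcecfebcbee
  13 |   3 | dbfdacadefdcecfebcbee
  14 |  13 | dcecfebcbee
  15 |  10 | defdcecfebcbee
  16 |  23 | e
  17 |  18 | ebcbee
  18 |  15 | ecfebcbee
  19 |  22 | ee
  20 |  11 | efdcecfebcbee
  21 |   5 | fdacadefdcecfebcbee
  22 |  12 | fdcecfebcbee
  23 |  17 | febcbee

[1, 7, 9, 19, 2, 21, 4, 0, 8, 20, 14, 16, 6, 3, 13, 10, 23, 18, 15, 22, 11, 5, 12, 17]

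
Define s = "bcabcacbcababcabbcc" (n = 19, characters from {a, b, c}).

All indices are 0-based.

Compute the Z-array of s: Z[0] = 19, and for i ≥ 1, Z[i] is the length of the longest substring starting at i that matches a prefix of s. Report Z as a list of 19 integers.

[19, 0, 0, 3, 0, 0, 0, 4, 0, 0, 1, 0, 4, 0, 0, 1, 2, 0, 0]

Z[0]=19
i=1: outside box; Z[1]=0
i=2: outside box; Z[2]=0
i=3: outside box; Z[3]=3 extend→box=[3,6)
i=4: min(r-i=2, Z[1]=0)=0; Z[4]=0
i=5: min(r-i=1, Z[2]=0)=0; Z[5]=0
i=6: outside box; Z[6]=0
i=7: outside box; Z[7]=4 extend→box=[7,11)
i=8: min(r-i=3, Z[1]=0)=0; Z[8]=0
i=9: min(r-i=2, Z[2]=0)=0; Z[9]=0
i=10: min(r-i=1, Z[3]=3)=1; Z[10]=1
i=11: outside box; Z[11]=0
i=12: outside box; Z[12]=4 extend→box=[12,16)
i=13: min(r-i=3, Z[1]=0)=0; Z[13]=0
i=14: min(r-i=2, Z[2]=0)=0; Z[14]=0
i=15: min(r-i=1, Z[3]=3)=1; Z[15]=1
i=16: outside box; Z[16]=2 extend→box=[16,18)
i=17: min(r-i=1, Z[1]=0)=0; Z[17]=0
i=18: outside box; Z[18]=0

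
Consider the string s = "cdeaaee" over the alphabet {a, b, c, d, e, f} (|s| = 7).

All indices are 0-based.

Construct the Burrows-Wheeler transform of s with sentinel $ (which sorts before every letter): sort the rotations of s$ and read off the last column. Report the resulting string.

rank  rotation  last
    0  $cdeaaee  e
    1  aaee$cde  e
    2  aee$cdea  a
    3  cdeaaee$  $
    4  deaaee$c  c
    5  e$cdeaae  e
    6  eaaee$cd  d
    7  ee$cdeaa  a

eea$ceda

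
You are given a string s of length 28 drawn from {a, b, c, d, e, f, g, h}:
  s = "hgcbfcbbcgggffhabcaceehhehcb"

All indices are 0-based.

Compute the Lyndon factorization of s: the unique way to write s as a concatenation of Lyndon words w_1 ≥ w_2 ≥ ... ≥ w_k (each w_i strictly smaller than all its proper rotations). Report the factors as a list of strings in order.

["h", "g", "c", "bfc", "bbcgggffh", "abcaceehhehcb"]

emit factor 1: 'h' (i=0, period=1)
emit factor 2: 'g' (i=1, period=1)
emit factor 3: 'c' (i=2, period=1)
emit factor 4: 'bfc' (i=3, period=3)
emit factor 5: 'bbcgggffh' (i=6, period=9)
emit factor 6: 'abcaceehhehcb' (i=15, period=13)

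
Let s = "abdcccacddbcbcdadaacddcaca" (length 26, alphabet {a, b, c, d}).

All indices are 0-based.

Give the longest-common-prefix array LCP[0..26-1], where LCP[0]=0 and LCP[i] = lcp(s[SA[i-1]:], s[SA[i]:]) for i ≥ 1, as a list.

[0, 1, 1, 1, 2, 4, 1, 0, 2, 1, 0, 2, 3, 1, 1, 2, 1, 2, 3, 0, 2, 1, 1, 2, 1, 2]

rank | idx | suffix
   0 |  25 | a
   1 |  17 | aacddcaca
   2 |   0 | abdcccacddbcbcdadaacddcaca
   3 |  23 | aca
   4 |   6 | acddbcbcdadaacddcaca
   5 |  18 | acddcaca
   6 |  15 | adaacddcaca
   7 |  10 | bcbcdadaacddcaca
   8 |  12 | bcdadaacddcaca
   9 |   1 | bdcccacddbcbcdadaacddcaca
  10 |  24 | ca
  11 |  22 | caca
  12 |   5 | cacddbcbcdadaacddcaca
  13 |  11 | cbcdadaacddcaca
  14 |   4 | ccacddbcbcdadaacddcaca
  15 |   3 | cccacddbcbcdadaacddcaca
  16 |  13 | cdadaacddcaca
  17 |   7 | cddbcbcdadaacddcaca
  18 |  19 | cddcaca
  19 |  16 | daacddcaca
  20 |  14 | dadaacddcaca
  21 |   9 | dbcbcdadaacddcaca
  22 |  21 | dcaca
  23 |   2 | dcccacddbcbcdadaacddcaca
  24 |   8 | ddbcbcdadaacddcaca
  25 |  20 | ddcaca

SA = [25, 17, 0, 23, 6, 18, 15, 10, 12, 1, 24, 22, 5, 11, 4, 3, 13, 7, 19, 16, 14, 9, 21, 2, 8, 20]
rank  pair      lcp
   1  s[25:],s[17:]  1  'a'
   2  s[17:],s[0:]  1  'a'
   3  s[0:],s[23:]  1  'a'
   4  s[23:],s[6:]  2  'ac'
   5  s[6:],s[18:]  4  'acdd'
   6  s[18:],s[15:]  1  'a'
   7  s[15:],s[10:]  0  ''
   8  s[10:],s[12:]  2  'bc'
   9  s[12:],s[1:]  1  'b'
  10  s[1:],s[24:]  0  ''
  11  s[24:],s[22:]  2  'ca'
  12  s[22:],s[5:]  3  'cac'
  13  s[5:],s[11:]  1  'c'
  14  s[11:],s[4:]  1  'c'
  15  s[4:],s[3:]  2  'cc'
  16  s[3:],s[13:]  1  'c'
  17  s[13:],s[7:]  2  'cd'
  18  s[7:],s[19:]  3  'cdd'
  19  s[19:],s[16:]  0  ''
  20  s[16:],s[14:]  2  'da'
  21  s[14:],s[9:]  1  'd'
  22  s[9:],s[21:]  1  'd'
  23  s[21:],s[2:]  2  'dc'
  24  s[2:],s[8:]  1  'd'
  25  s[8:],s[20:]  2  'dd'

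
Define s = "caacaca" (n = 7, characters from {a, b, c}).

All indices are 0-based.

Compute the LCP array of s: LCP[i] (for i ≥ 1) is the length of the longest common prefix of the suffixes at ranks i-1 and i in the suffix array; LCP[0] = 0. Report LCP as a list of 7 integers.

[0, 1, 1, 3, 0, 2, 2]

sorted suffixes:
  #0 SA[0]=6  'a'
  #1 SA[1]=1  'aacaca'
  #2 SA[2]=4  'aca'
  #3 SA[3]=2  'acaca'
  #4 SA[4]=5  'ca'
  #5 SA[5]=0  'caacaca'
  #6 SA[6]=3  'caca'

SA = [6, 1, 4, 2, 5, 0, 3]
rank  pair      lcp
   1  s[6:],s[1:]  1  'a'
   2  s[1:],s[4:]  1  'a'
   3  s[4:],s[2:]  3  'aca'
   4  s[2:],s[5:]  0  ''
   5  s[5:],s[0:]  2  'ca'
   6  s[0:],s[3:]  2  'ca'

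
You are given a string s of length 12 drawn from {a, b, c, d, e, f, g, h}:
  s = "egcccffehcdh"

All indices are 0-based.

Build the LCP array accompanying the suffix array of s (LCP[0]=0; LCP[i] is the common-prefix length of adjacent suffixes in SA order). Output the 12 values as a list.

sorted suffixes:
  #0 SA[0]=2  'cccffehcdh'
  #1 SA[1]=3  'ccffehcdh'
  #2 SA[2]=9  'cdh'
  #3 SA[3]=4  'cffehcdh'
  #4 SA[4]=10  'dh'
  #5 SA[5]=0  'egcccffehcdh'
  #6 SA[6]=7  'ehcdh'
  #7 SA[7]=6  'fehcdh'
  #8 SA[8]=5  'ffehcdh'
  #9 SA[9]=1  'gcccffehcdh'
  #10 SA[10]=11  'h'
  #11 SA[11]=8  'hcdh'

SA = [2, 3, 9, 4, 10, 0, 7, 6, 5, 1, 11, 8]
[i] adj suffixes → lcp
  [1] 2/3 → 2 ('cc')
  [2] 3/9 → 1 ('c')
  [3] 9/4 → 1 ('c')
  [4] 4/10 → 0 ('')
  [5] 10/0 → 0 ('')
  [6] 0/7 → 1 ('e')
  [7] 7/6 → 0 ('')
  [8] 6/5 → 1 ('f')
  [9] 5/1 → 0 ('')
  [10] 1/11 → 0 ('')
  [11] 11/8 → 1 ('h')

[0, 2, 1, 1, 0, 0, 1, 0, 1, 0, 0, 1]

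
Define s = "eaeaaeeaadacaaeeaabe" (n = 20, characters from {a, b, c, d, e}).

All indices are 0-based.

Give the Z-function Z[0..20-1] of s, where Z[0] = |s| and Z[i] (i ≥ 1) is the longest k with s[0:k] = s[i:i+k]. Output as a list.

Z[0]=20
i=1: i≥r, start 0; Z[1]=0
i=2: i≥r, start 0; Z[2]=2 grow→box=[2,4)
i=3: min(r-i=1, Z[1]=0)=0; Z[3]=0
i=4: i≥r, start 0; Z[4]=0
i=5: i≥r, start 0; Z[5]=1 grow→box=[5,6)
i=6: i≥r, start 0; Z[6]=2 grow→box=[6,8)
i=7: min(r-i=1, Z[1]=0)=0; Z[7]=0
i=8: i≥r, start 0; Z[8]=0
i=9: i≥r, start 0; Z[9]=0
i=10: i≥r, start 0; Z[10]=0
i=11: i≥r, start 0; Z[11]=0
i=12: i≥r, start 0; Z[12]=0
i=13: i≥r, start 0; Z[13]=0
i=14: i≥r, start 0; Z[14]=1 grow→box=[14,15)
i=15: i≥r, start 0; Z[15]=2 grow→box=[15,17)
i=16: min(r-i=1, Z[1]=0)=0; Z[16]=0
i=17: i≥r, start 0; Z[17]=0
i=18: i≥r, start 0; Z[18]=0
i=19: i≥r, start 0; Z[19]=1 grow→box=[19,20)

[20, 0, 2, 0, 0, 1, 2, 0, 0, 0, 0, 0, 0, 0, 1, 2, 0, 0, 0, 1]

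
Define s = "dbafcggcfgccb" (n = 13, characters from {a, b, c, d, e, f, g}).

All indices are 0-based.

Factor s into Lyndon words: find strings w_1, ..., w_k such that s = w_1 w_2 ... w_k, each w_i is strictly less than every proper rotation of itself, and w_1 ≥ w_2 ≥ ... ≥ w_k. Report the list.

emit factor 1: 'd' (i=0, period=1)
emit factor 2: 'b' (i=1, period=1)
emit factor 3: 'afcggcfgccb' (i=2, period=11)

["d", "b", "afcggcfgccb"]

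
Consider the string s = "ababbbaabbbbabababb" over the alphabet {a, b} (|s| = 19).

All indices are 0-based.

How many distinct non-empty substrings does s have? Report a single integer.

141

rank→(start, suffix):
  0 → (6, 'aabbbbabababb')
  1 → (12, 'abababb')
  2 → (14, 'ababb')
  3 → (0, 'ababbbaabbbbabababb')
  4 → (16, 'abb')
  5 → (2, 'abbbaabbbbabababb')
  6 → (7, 'abbbbabababb')
  7 → (18, 'b')
  8 → (5, 'baabbbbabababb')
  9 → (11, 'babababb')
  10 → (13, 'bababb')
  11 → (15, 'babb')
  12 → (1, 'babbbaabbbbabababb')
  13 → (17, 'bb')
  14 → (4, 'bbaabbbbabababb')
  15 → (10, 'bbabababb')
  16 → (3, 'bbbaabbbbabababb')
  17 → (9, 'bbbabababb')
  18 → (8, 'bbbbabababb')

SA = [6, 12, 14, 0, 16, 2, 7, 18, 5, 11, 13, 15, 1, 17, 4, 10, 3, 9, 8]
[i] adj suffixes → lcp
  [1] 6/12 → 1 ('a')
  [2] 12/14 → 4 ('abab')
  [3] 14/0 → 5 ('ababb')
  [4] 0/16 → 2 ('ab')
  [5] 16/2 → 3 ('abb')
  [6] 2/7 → 4 ('abbb')
  [7] 7/18 → 0 ('')
  [8] 18/5 → 1 ('b')
  [9] 5/11 → 2 ('ba')
  [10] 11/13 → 5 ('babab')
  [11] 13/15 → 3 ('bab')
  [12] 15/1 → 4 ('babb')
  [13] 1/17 → 1 ('b')
  [14] 17/4 → 2 ('bb')
  [15] 4/10 → 3 ('bba')
  [16] 10/3 → 2 ('bb')
  [17] 3/9 → 4 ('bbba')
  [18] 9/8 → 3 ('bbb')

n(n+1)/2 = 19·20/2 = 190
Σ LCP = 0 + 1 + 4 + 5 + 2 + 3 + 4 + 0 + 1 + 2 + 5 + 3 + 4 + 1 + 2 + 3 + 2 + 4 + 3 = 49
distinct = 190 − 49 = 141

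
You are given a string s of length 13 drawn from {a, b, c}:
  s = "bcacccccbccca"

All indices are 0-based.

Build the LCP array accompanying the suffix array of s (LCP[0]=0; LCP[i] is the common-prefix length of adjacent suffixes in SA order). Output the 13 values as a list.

rank→(start, suffix):
  0 → (12, 'a')
  1 → (2, 'acccccbccca')
  2 → (0, 'bcacccccbccca')
  3 → (8, 'bccca')
  4 → (11, 'ca')
  5 → (1, 'cacccccbccca')
  6 → (7, 'cbccca')
  7 → (10, 'cca')
  8 → (6, 'ccbccca')
  9 → (9, 'ccca')
  10 → (5, 'cccbccca')
  11 → (4, 'ccccbccca')
  12 → (3, 'cccccbccca')

SA = [12, 2, 0, 8, 11, 1, 7, 10, 6, 9, 5, 4, 3]
i: (SA[i-1],SA[i]) lcp shared
  1: (12,2) 1 'a'
  2: (2,0) 0 ''
  3: (0,8) 2 'bc'
  4: (8,11) 0 ''
  5: (11,1) 2 'ca'
  6: (1,7) 1 'c'
  7: (7,10) 1 'c'
  8: (10,6) 2 'cc'
  9: (6,9) 2 'cc'
  10: (9,5) 3 'ccc'
  11: (5,4) 3 'ccc'
  12: (4,3) 4 'cccc'

[0, 1, 0, 2, 0, 2, 1, 1, 2, 2, 3, 3, 4]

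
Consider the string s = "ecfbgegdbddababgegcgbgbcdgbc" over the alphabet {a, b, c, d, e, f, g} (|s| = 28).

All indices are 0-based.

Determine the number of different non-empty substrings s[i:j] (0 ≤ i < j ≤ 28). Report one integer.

373

rank→(start, suffix):
  0 → (11, 'ababgegcgbgbcdgbc')
  1 → (13, 'abgegcgbgbcdgbc')
  2 → (12, 'babgegcgbgbcdgbc')
  3 → (26, 'bc')
  4 → (22, 'bcdgbc')
  5 → (8, 'bddababgegcgbgbcdgbc')
  6 → (20, 'bgbcdgbc')
  7 → (14, 'bgegcgbgbcdgbc')
  8 → (3, 'bgegdbddababgegcgbgbcdgbc')
  9 → (27, 'c')
  10 → (23, 'cdgbc')
  11 → (1, 'cfbgegdbddababgegcgbgbcdgbc')
  12 → (18, 'cgbgbcdgbc')
  13 → (10, 'dababgegcgbgbcdgbc')
  14 → (7, 'dbddababgegcgbgbcdgbc')
  15 → (9, 'ddababgegcgbgbcdgbc')
  16 → (24, 'dgbc')
  17 → (0, 'ecfbgegdbddababgegcgbgbcdgbc')
  18 → (16, 'egcgbgbcdgbc')
  19 → (5, 'egdbddababgegcgbgbcdgbc')
  20 → (2, 'fbgegdbddababgegcgbgbcdgbc')
  21 → (25, 'gbc')
  22 → (21, 'gbcdgbc')
  23 → (19, 'gbgbcdgbc')
  24 → (17, 'gcgbgbcdgbc')
  25 → (6, 'gdbddababgegcgbgbcdgbc')
  26 → (15, 'gegcgbgbcdgbc')
  27 → (4, 'gegdbddababgegcgbgbcdgbc')

SA = [11, 13, 12, 26, 22, 8, 20, 14, 3, 27, 23, 1, 18, 10, 7, 9, 24, 0, 16, 5, 2, 25, 21, 19, 17, 6, 15, 4]
[i] adj suffixes → lcp
  [1] 11/13 → 2 ('ab')
  [2] 13/12 → 0 ('')
  [3] 12/26 → 1 ('b')
  [4] 26/22 → 2 ('bc')
  [5] 22/8 → 1 ('b')
  [6] 8/20 → 1 ('b')
  [7] 20/14 → 2 ('bg')
  [8] 14/3 → 4 ('bgeg')
  [9] 3/27 → 0 ('')
  [10] 27/23 → 1 ('c')
  [11] 23/1 → 1 ('c')
  [12] 1/18 → 1 ('c')
  [13] 18/10 → 0 ('')
  [14] 10/7 → 1 ('d')
  [15] 7/9 → 1 ('d')
  [16] 9/24 → 1 ('d')
  [17] 24/0 → 0 ('')
  [18] 0/16 → 1 ('e')
  [19] 16/5 → 2 ('eg')
  [20] 5/2 → 0 ('')
  [21] 2/25 → 0 ('')
  [22] 25/21 → 3 ('gbc')
  [23] 21/19 → 2 ('gb')
  [24] 19/17 → 1 ('g')
  [25] 17/6 → 1 ('g')
  [26] 6/15 → 1 ('g')
  [27] 15/4 → 3 ('geg')

n(n+1)/2 = 28·29/2 = 406
Σ LCP = 0 + 2 + 0 + 1 + 2 + 1 + 1 + 2 + 4 + 0 + 1 + 1 + 1 + 0 + 1 + 1 + 1 + 0 + 1 + 2 + 0 + 0 + 3 + 2 + 1 + 1 + 1 + 3 = 33
distinct = 406 − 33 = 373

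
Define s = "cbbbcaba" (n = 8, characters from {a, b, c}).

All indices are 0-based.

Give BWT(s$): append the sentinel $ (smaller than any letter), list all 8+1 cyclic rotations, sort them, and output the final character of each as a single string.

abcacbbb$

rank  rotation   last
    0  $cbbbcaba  a
    1  a$cbbbcab  b
    2  aba$cbbbc  c
    3  ba$cbbbca  a
    4  bbbcaba$c  c
    5  bbcaba$cb  b
    6  bcaba$cbb  b
    7  caba$cbbb  b
    8  cbbbcaba$  $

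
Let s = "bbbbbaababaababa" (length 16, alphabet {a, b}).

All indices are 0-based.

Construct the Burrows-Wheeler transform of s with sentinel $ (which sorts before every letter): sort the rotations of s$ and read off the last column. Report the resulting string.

abbbbbaaaabaabbb$

rank  rotation           last
    0  $bbbbbaababaababa  a
    1  a$bbbbbaababaabab  b
    2  aababa$bbbbbaabab  b
    3  aababaababa$bbbbb  b
    4  aba$bbbbbaababaab  b
    5  abaababa$bbbbbaab  b
    6  ababa$bbbbbaababa  a
    7  ababaababa$bbbbba  a
    8  ba$bbbbbaababaaba  a
    9  baababa$bbbbbaaba  a
   10  baababaababa$bbbb  b
   11  baba$bbbbbaababaa  a
   12  babaababa$bbbbbaa  a
   13  bbaababaababa$bbb  b
   14  bbbaababaababa$bb  b
   15  bbbbaababaababa$b  b
   16  bbbbbaababaababa$  $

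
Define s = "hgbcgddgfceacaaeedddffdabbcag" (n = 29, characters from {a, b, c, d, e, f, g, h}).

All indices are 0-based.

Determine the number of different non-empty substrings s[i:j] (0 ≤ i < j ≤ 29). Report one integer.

410

rank→(start, suffix):
  0 → (13, 'aaeedddffdabbcag')
  1 → (23, 'abbcag')
  2 → (11, 'acaaeedddffdabbcag')
  3 → (14, 'aeedddffdabbcag')
  4 → (27, 'ag')
  5 → (24, 'bbcag')
  6 → (25, 'bcag')
  7 → (2, 'bcgddgfceacaaeedddffdabbcag')
  8 → (12, 'caaeedddffdabbcag')
  9 → (26, 'cag')
  10 → (9, 'ceacaaeedddffdabbcag')
  11 → (3, 'cgddgfceacaaeedddffdabbcag')
  12 → (22, 'dabbcag')
  13 → (17, 'dddffdabbcag')
  14 → (18, 'ddffdabbcag')
  15 → (5, 'ddgfceacaaeedddffdabbcag')
  16 → (19, 'dffdabbcag')
  17 → (6, 'dgfceacaaeedddffdabbcag')
  18 → (10, 'eacaaeedddffdabbcag')
  19 → (16, 'edddffdabbcag')
  20 → (15, 'eedddffdabbcag')
  21 → (8, 'fceacaaeedddffdabbcag')
  22 → (21, 'fdabbcag')
  23 → (20, 'ffdabbcag')
  24 → (28, 'g')
  25 → (1, 'gbcgddgfceacaaeedddffdabbcag')
  26 → (4, 'gddgfceacaaeedddffdabbcag')
  27 → (7, 'gfceacaaeedddffdabbcag')
  28 → (0, 'hgbcgddgfceacaaeedddffdabbcag')

SA = [13, 23, 11, 14, 27, 24, 25, 2, 12, 26, 9, 3, 22, 17, 18, 5, 19, 6, 10, 16, 15, 8, 21, 20, 28, 1, 4, 7, 0]
i: (SA[i-1],SA[i]) lcp shared
  1: (13,23) 1 'a'
  2: (23,11) 1 'a'
  3: (11,14) 1 'a'
  4: (14,27) 1 'a'
  5: (27,24) 0 ''
  6: (24,25) 1 'b'
  7: (25,2) 2 'bc'
  8: (2,12) 0 ''
  9: (12,26) 2 'ca'
  10: (26,9) 1 'c'
  11: (9,3) 1 'c'
  12: (3,22) 0 ''
  13: (22,17) 1 'd'
  14: (17,18) 2 'dd'
  15: (18,5) 2 'dd'
  16: (5,19) 1 'd'
  17: (19,6) 1 'd'
  18: (6,10) 0 ''
  19: (10,16) 1 'e'
  20: (16,15) 1 'e'
  21: (15,8) 0 ''
  22: (8,21) 1 'f'
  23: (21,20) 1 'f'
  24: (20,28) 0 ''
  25: (28,1) 1 'g'
  26: (1,4) 1 'g'
  27: (4,7) 1 'g'
  28: (7,0) 0 ''

n(n+1)/2 = 29·30/2 = 435
Σ LCP = 0 + 1 + 1 + 1 + 1 + 0 + 1 + 2 + 0 + 2 + 1 + 1 + 0 + 1 + 2 + 2 + 1 + 1 + 0 + 1 + 1 + 0 + 1 + 1 + 0 + 1 + 1 + 1 + 0 = 25
distinct = 435 − 25 = 410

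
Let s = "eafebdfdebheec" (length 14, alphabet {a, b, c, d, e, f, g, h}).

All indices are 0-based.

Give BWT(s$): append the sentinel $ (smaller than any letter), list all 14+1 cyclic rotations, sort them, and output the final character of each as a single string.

rank  rotation         last
    0  $eafebdfdebheec  c
    1  afebdfdebheec$e  e
    2  bdfdebheec$eafe  e
    3  bheec$eafebdfde  e
    4  c$eafebdfdebhee  e
    5  debheec$eafebdf  f
    6  dfdebheec$eafeb  b
    7  eafebdfdebheec$  $
    8  ebdfdebheec$eaf  f
    9  ebheec$eafebdfd  d
   10  ec$eafebdfdebhe  e
   11  eec$eafebdfdebh  h
   12  fdebheec$eafebd  d
   13  febdfdebheec$ea  a
   14  heec$eafebdfdeb  b

ceeeefb$fdehdab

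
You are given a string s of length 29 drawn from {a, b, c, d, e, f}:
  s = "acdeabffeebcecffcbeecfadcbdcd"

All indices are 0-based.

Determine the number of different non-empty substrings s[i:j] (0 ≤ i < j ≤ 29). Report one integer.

404

rank→(start, suffix):
  0 → (4, 'abffeebcecffcbeecfadcbdcd')
  1 → (0, 'acdeabffeebcecffcbeecfadcbdcd')
  2 → (22, 'adcbdcd')
  3 → (10, 'bcecffcbeecfadcbdcd')
  4 → (25, 'bdcd')
  5 → (17, 'beecfadcbdcd')
  6 → (5, 'bffeebcecffcbeecfadcbdcd')
  7 → (24, 'cbdcd')
  8 → (16, 'cbeecfadcbdcd')
  9 → (27, 'cd')
  10 → (1, 'cdeabffeebcecffcbeecfadcbdcd')
  11 → (11, 'cecffcbeecfadcbdcd')
  12 → (20, 'cfadcbdcd')
  13 → (13, 'cffcbeecfadcbdcd')
  14 → (28, 'd')
  15 → (23, 'dcbdcd')
  16 → (26, 'dcd')
  17 → (2, 'deabffeebcecffcbeecfadcbdcd')
  18 → (3, 'eabffeebcecffcbeecfadcbdcd')
  19 → (9, 'ebcecffcbeecfadcbdcd')
  20 → (19, 'ecfadcbdcd')
  21 → (12, 'ecffcbeecfadcbdcd')
  22 → (8, 'eebcecffcbeecfadcbdcd')
  23 → (18, 'eecfadcbdcd')
  24 → (21, 'fadcbdcd')
  25 → (15, 'fcbeecfadcbdcd')
  26 → (7, 'feebcecffcbeecfadcbdcd')
  27 → (14, 'ffcbeecfadcbdcd')
  28 → (6, 'ffeebcecffcbeecfadcbdcd')

SA = [4, 0, 22, 10, 25, 17, 5, 24, 16, 27, 1, 11, 20, 13, 28, 23, 26, 2, 3, 9, 19, 12, 8, 18, 21, 15, 7, 14, 6]
i: (SA[i-1],SA[i]) lcp shared
  1: (4,0) 1 'a'
  2: (0,22) 1 'a'
  3: (22,10) 0 ''
  4: (10,25) 1 'b'
  5: (25,17) 1 'b'
  6: (17,5) 1 'b'
  7: (5,24) 0 ''
  8: (24,16) 2 'cb'
  9: (16,27) 1 'c'
  10: (27,1) 2 'cd'
  11: (1,11) 1 'c'
  12: (11,20) 1 'c'
  13: (20,13) 2 'cf'
  14: (13,28) 0 ''
  15: (28,23) 1 'd'
  16: (23,26) 2 'dc'
  17: (26,2) 1 'd'
  18: (2,3) 0 ''
  19: (3,9) 1 'e'
  20: (9,19) 1 'e'
  21: (19,12) 3 'ecf'
  22: (12,8) 1 'e'
  23: (8,18) 2 'ee'
  24: (18,21) 0 ''
  25: (21,15) 1 'f'
  26: (15,7) 1 'f'
  27: (7,14) 1 'f'
  28: (14,6) 2 'ff'

n(n+1)/2 = 29·30/2 = 435
Σ LCP = 0 + 1 + 1 + 0 + 1 + 1 + 1 + 0 + 2 + 1 + 2 + 1 + 1 + 2 + 0 + 1 + 2 + 1 + 0 + 1 + 1 + 3 + 1 + 2 + 0 + 1 + 1 + 1 + 2 = 31
distinct = 435 − 31 = 404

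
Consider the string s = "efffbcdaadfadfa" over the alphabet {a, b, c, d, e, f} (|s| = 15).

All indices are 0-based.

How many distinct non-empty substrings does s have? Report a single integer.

sorted suffixes:
  #0 SA[0]=14  'a'
  #1 SA[1]=7  'aadfadfa'
  #2 SA[2]=11  'adfa'
  #3 SA[3]=8  'adfadfa'
  #4 SA[4]=4  'bcdaadfadfa'
  #5 SA[5]=5  'cdaadfadfa'
  #6 SA[6]=6  'daadfadfa'
  #7 SA[7]=12  'dfa'
  #8 SA[8]=9  'dfadfa'
  #9 SA[9]=0  'efffbcdaadfadfa'
  #10 SA[10]=13  'fa'
  #11 SA[11]=10  'fadfa'
  #12 SA[12]=3  'fbcdaadfadfa'
  #13 SA[13]=2  'ffbcdaadfadfa'
  #14 SA[14]=1  'fffbcdaadfadfa'

SA = [14, 7, 11, 8, 4, 5, 6, 12, 9, 0, 13, 10, 3, 2, 1]
[i] adj suffixes → lcp
  [1] 14/7 → 1 ('a')
  [2] 7/11 → 1 ('a')
  [3] 11/8 → 4 ('adfa')
  [4] 8/4 → 0 ('')
  [5] 4/5 → 0 ('')
  [6] 5/6 → 0 ('')
  [7] 6/12 → 1 ('d')
  [8] 12/9 → 3 ('dfa')
  [9] 9/0 → 0 ('')
  [10] 0/13 → 0 ('')
  [11] 13/10 → 2 ('fa')
  [12] 10/3 → 1 ('f')
  [13] 3/2 → 1 ('f')
  [14] 2/1 → 2 ('ff')

n(n+1)/2 = 15·16/2 = 120
Σ LCP = 0 + 1 + 1 + 4 + 0 + 0 + 0 + 1 + 3 + 0 + 0 + 2 + 1 + 1 + 2 = 16
distinct = 120 − 16 = 104

104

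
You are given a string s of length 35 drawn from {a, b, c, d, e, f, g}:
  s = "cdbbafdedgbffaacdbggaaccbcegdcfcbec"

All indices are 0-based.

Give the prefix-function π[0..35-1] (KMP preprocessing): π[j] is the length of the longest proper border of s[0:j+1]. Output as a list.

[0, 0, 0, 0, 0, 0, 0, 0, 0, 0, 0, 0, 0, 0, 0, 1, 2, 3, 0, 0, 0, 0, 1, 1, 0, 1, 0, 0, 0, 1, 0, 1, 0, 0, 1]

π[0] = 0
j=1 s[j]='d': π[1]=0 (border '')
j=2 s[j]='b': π[2]=0 (border '')
j=3 s[j]='b': π[3]=0 (border '')
j=4 s[j]='a': π[4]=0 (border '')
j=5 s[j]='f': π[5]=0 (border '')
j=6 s[j]='d': π[6]=0 (border '')
j=7 s[j]='e': π[7]=0 (border '')
j=8 s[j]='d': π[8]=0 (border '')
j=9 s[j]='g': π[9]=0 (border '')
j=10 s[j]='b': π[10]=0 (border '')
j=11 s[j]='f': π[11]=0 (border '')
j=12 s[j]='f': π[12]=0 (border '')
j=13 s[j]='a': π[13]=0 (border '')
j=14 s[j]='a': π[14]=0 (border '')
j=15 s[j]='c': π[15]=1 (border 'c')
j=16 s[j]='d': π[16]=2 (border 'cd')
j=17 s[j]='b': π[17]=3 (border 'cdb')
j=18 s[j]='g': k: 3→0; π[18]=0 (border '')
j=19 s[j]='g': π[19]=0 (border '')
j=20 s[j]='a': π[20]=0 (border '')
j=21 s[j]='a': π[21]=0 (border '')
j=22 s[j]='c': π[22]=1 (border 'c')
j=23 s[j]='c': k: 1→0; π[23]=1 (border 'c')
j=24 s[j]='b': k: 1→0; π[24]=0 (border '')
j=25 s[j]='c': π[25]=1 (border 'c')
j=26 s[j]='e': k: 1→0; π[26]=0 (border '')
j=27 s[j]='g': π[27]=0 (border '')
j=28 s[j]='d': π[28]=0 (border '')
j=29 s[j]='c': π[29]=1 (border 'c')
j=30 s[j]='f': k: 1→0; π[30]=0 (border '')
j=31 s[j]='c': π[31]=1 (border 'c')
j=32 s[j]='b': k: 1→0; π[32]=0 (border '')
j=33 s[j]='e': π[33]=0 (border '')
j=34 s[j]='c': π[34]=1 (border 'c')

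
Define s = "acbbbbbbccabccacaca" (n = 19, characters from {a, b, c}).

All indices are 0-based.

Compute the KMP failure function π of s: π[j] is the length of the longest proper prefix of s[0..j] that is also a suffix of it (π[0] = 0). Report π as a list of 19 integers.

π[0] = 0
j=1 s[j]='c': π[1]=0 (border '')
j=2 s[j]='b': π[2]=0 (border '')
j=3 s[j]='b': π[3]=0 (border '')
j=4 s[j]='b': π[4]=0 (border '')
j=5 s[j]='b': π[5]=0 (border '')
j=6 s[j]='b': π[6]=0 (border '')
j=7 s[j]='b': π[7]=0 (border '')
j=8 s[j]='c': π[8]=0 (border '')
j=9 s[j]='c': π[9]=0 (border '')
j=10 s[j]='a': π[10]=1 (border 'a')
j=11 s[j]='b': k: 1→0; π[11]=0 (border '')
j=12 s[j]='c': π[12]=0 (border '')
j=13 s[j]='c': π[13]=0 (border '')
j=14 s[j]='a': π[14]=1 (border 'a')
j=15 s[j]='c': π[15]=2 (border 'ac')
j=16 s[j]='a': k: 2→0; π[16]=1 (border 'a')
j=17 s[j]='c': π[17]=2 (border 'ac')
j=18 s[j]='a': k: 2→0; π[18]=1 (border 'a')

[0, 0, 0, 0, 0, 0, 0, 0, 0, 0, 1, 0, 0, 0, 1, 2, 1, 2, 1]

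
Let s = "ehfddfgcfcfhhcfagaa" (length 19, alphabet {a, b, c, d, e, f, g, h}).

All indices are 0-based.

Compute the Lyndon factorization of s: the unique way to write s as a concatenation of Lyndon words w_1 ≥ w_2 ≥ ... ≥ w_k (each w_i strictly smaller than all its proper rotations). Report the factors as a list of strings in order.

["ehf", "ddfg", "cfcfhh", "cf", "ag", "a", "a"]

emit factor 1: 'ehf' (i=0, period=3)
emit factor 2: 'ddfg' (i=3, period=4)
emit factor 3: 'cfcfhh' (i=7, period=6)
emit factor 4: 'cf' (i=13, period=2)
emit factor 5: 'ag' (i=15, period=2)
emit factor 6: 'a' (i=17, period=1)
emit factor 7: 'a' (i=18, period=1)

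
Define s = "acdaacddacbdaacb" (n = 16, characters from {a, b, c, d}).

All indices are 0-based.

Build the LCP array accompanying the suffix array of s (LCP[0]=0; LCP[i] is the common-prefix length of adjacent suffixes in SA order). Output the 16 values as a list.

[0, 3, 1, 3, 2, 3, 0, 1, 0, 2, 1, 2, 0, 4, 2, 1]

sorted suffixes:
  #0 SA[0]=12  'aacb'
  #1 SA[1]=3  'aacddacbdaacb'
  #2 SA[2]=13  'acb'
  #3 SA[3]=8  'acbdaacb'
  #4 SA[4]=0  'acdaacddacbdaacb'
  #5 SA[5]=4  'acddacbdaacb'
  #6 SA[6]=15  'b'
  #7 SA[7]=10  'bdaacb'
  #8 SA[8]=14  'cb'
  #9 SA[9]=9  'cbdaacb'
  #10 SA[10]=1  'cdaacddacbdaacb'
  #11 SA[11]=5  'cddacbdaacb'
  #12 SA[12]=11  'daacb'
  #13 SA[13]=2  'daacddacbdaacb'
  #14 SA[14]=7  'dacbdaacb'
  #15 SA[15]=6  'ddacbdaacb'

SA = [12, 3, 13, 8, 0, 4, 15, 10, 14, 9, 1, 5, 11, 2, 7, 6]
[i] adj suffixes → lcp
  [1] 12/3 → 3 ('aac')
  [2] 3/13 → 1 ('a')
  [3] 13/8 → 3 ('acb')
  [4] 8/0 → 2 ('ac')
  [5] 0/4 → 3 ('acd')
  [6] 4/15 → 0 ('')
  [7] 15/10 → 1 ('b')
  [8] 10/14 → 0 ('')
  [9] 14/9 → 2 ('cb')
  [10] 9/1 → 1 ('c')
  [11] 1/5 → 2 ('cd')
  [12] 5/11 → 0 ('')
  [13] 11/2 → 4 ('daac')
  [14] 2/7 → 2 ('da')
  [15] 7/6 → 1 ('d')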